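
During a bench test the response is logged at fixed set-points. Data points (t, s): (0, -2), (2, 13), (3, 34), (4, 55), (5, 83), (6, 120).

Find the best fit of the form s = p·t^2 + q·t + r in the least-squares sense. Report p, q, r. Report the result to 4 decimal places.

AᵀA·[p, q, r]ᵀ = Aᵀs reads: 2274·p + 440·q + 90·r = 7633;  440·p + 90·q + 20·r = 1483;  90·p + 20·q + 6·r = 303.
Solving the 3×3 system (Gaussian elimination) gives p = 125/42, q = 169/70, r = -46/21.

p = 2.9762, q = 2.4143, r = -2.1905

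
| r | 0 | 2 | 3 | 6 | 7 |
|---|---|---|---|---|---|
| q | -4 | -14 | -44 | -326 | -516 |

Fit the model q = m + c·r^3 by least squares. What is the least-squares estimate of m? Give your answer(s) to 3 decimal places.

m = -3.213

With design matrix X, XᵀX = [[5, 594]; [594, 165098]] and Xᵀq = [-904, -248704]ᵀ.
Δ = 5·165098 − 594² = 472654.
m = ((-904)·165098 − 594·(-248704))/472654 = -759208/236327; c = (5·(-248704) − 594·(-904))/472654 = -353272/236327.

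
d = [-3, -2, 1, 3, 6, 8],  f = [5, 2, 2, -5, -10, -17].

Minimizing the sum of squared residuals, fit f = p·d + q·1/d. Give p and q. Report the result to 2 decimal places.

Forming AᵀA = [[123, 6]; [6, 97/64]] and Aᵀf = [-228, -49/8]ᵀ gives AᵀA·[p, q]ᵀ = Aᵀf.
det = 123·(97/64) − 6² = 9627/64.
p = ((-228)·(97/64) − 6·(-49/8))/(9627/64) = -6588/3209; q = (123·(-49/8) − 6·(-228))/(9627/64) = 13112/3209.

p = -2.05, q = 4.09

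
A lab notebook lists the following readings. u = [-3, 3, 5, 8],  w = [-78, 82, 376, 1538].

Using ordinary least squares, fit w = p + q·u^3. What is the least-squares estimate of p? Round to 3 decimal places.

Forming AᵀA = [[4, 637]; [637, 279227]] and Aᵀw = [1918, 838776]ᵀ gives AᵀA·[p, q]ᵀ = Aᵀw.
Eliminating q: 279227·(row 1) − 637·(row 2) gives 711139·p = 279227·1918 − 637·838776 = 1257074, so p = 96698/54703.
Then q = (838776 − 637·(96698/54703))/279227 = 2133338/711139.

p = 1.768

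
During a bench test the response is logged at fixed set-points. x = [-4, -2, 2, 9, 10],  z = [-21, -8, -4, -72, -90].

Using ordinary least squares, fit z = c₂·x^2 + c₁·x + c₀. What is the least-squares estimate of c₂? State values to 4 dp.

Normal-equation sums: Σx^2·x^2 = 16849, Σx^2·x = 1665, Σx^2 = 205, Σx·x = 205, Σx = 15, Σ1 = 5.
For Mᵀz: Σx^2·z = -15216, Σx·z = -1456, Σz = -195.
MᵀM·[c₂, c₁, c₀]ᵀ = Mᵀz becomes [[16849, 1665, 205]; [1665, 205, 15]; [205, 15, 5]]·[c₂, c₁, c₀]ᵀ = [-15216, -1456, -195]ᵀ.
Solving the 3×3 system (Gaussian elimination) gives c₂ = -24081/24854, c₁ = 113663/124270, c₀ = -125457/62135.

c₂ = -0.9689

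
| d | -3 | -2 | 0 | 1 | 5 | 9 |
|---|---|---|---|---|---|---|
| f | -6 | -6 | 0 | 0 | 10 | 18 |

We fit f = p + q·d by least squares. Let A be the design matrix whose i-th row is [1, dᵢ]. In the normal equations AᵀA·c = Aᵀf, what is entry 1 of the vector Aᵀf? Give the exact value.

16

Entry 1 ↔ basis 1, so (Aᵀf)_{1} = Σᵢ fᵢ = (1)·(-6) + (1)·(-6) + (1)·(0) + (1)·(0) + (1)·(10) + (1)·(18) = 16.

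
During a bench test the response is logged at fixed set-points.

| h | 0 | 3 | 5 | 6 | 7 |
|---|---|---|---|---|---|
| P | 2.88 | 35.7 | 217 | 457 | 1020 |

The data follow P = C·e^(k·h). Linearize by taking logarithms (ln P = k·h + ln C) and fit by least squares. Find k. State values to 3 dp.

Let Y = ln P. Fitting Y = k·h + ln C by least squares:
Σh = 21.0000, Σ(h)² = 119.0000, Σln P = 23.0651, Σh·ln P = 122.8659.
Equations: 119.0000·k + 21.0000·ln C = 122.8659;  21.0000·k + 5·ln C = 23.0651.
Solving (det = 154.0000): k = 0.84392, ln C = 1.06857.

k = 0.844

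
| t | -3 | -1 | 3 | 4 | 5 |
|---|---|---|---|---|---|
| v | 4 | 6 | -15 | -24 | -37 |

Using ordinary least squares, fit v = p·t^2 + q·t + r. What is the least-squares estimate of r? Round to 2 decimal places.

r = 3.80

From the data, Σt^2·t^2 = 1044, Σt^2·t = 188, Σt^2 = 60, Σt·t = 60, Σt = 8, Σ1 = 5.
And Σt^2·v = -1402, Σt·v = -344, Σv = -66.
Solving the 3×3 system (Gaussian elimination) gives p = -4287/4268, q = -13201/4268, r = 4057/1067.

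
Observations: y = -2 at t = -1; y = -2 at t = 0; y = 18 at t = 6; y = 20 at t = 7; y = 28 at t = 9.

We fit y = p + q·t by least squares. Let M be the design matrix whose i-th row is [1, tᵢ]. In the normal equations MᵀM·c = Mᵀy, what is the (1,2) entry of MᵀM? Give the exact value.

21

Row 1 ↔ basis 1, column 2 ↔ basis t, so (MᵀM)_{1,2} = Σᵢ t = (1)·(-1) + (1)·(0) + (1)·(6) + (1)·(7) + (1)·(9) = 21.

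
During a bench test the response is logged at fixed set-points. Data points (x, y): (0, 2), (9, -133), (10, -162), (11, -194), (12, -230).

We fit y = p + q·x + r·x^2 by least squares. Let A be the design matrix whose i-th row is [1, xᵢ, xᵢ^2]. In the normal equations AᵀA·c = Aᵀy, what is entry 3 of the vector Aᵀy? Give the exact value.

-83567

Entry 3 ↔ basis x^2, so (Aᵀy)_{3} = Σᵢ (x^2)·yᵢ = (0)·(2) + (81)·(-133) + (100)·(-162) + (121)·(-194) + (144)·(-230) = -83567.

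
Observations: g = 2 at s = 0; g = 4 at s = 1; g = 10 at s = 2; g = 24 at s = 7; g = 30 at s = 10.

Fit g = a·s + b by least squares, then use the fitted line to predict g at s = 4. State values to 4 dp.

Entries of MᵀM: Σs·s = 154, Σs = 20, Σ1 = 5.
And Σs·g = 492, Σg = 70.
MᵀM·[a, b]ᵀ = Mᵀg becomes [[154, 20]; [20, 5]]·[a, b]ᵀ = [492, 70]ᵀ.
Determinant 154·5 − 20² = 370.
a = (492·5 − 20·70)/370 = 106/37; b = (154·70 − 20·492)/370 = 94/37.
At s = 4: ĝ = (106/37)·(4) + (94/37)·(1) = 14.

ĝ = 14.0000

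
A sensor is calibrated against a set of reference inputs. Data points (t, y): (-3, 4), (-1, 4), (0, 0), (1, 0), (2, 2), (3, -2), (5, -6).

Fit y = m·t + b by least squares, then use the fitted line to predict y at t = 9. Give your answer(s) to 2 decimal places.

ŷ = -9.24

With design matrix X, XᵀX = [[49, 7]; [7, 7]] and Xᵀy = [-48, 2]ᵀ.
Determinant 49·7 − 7² = 294.
m = ((-48)·7 − 7·2)/294 = -25/21; b = (49·2 − 7·(-48))/294 = 31/21.
At t = 9: ŷ = (-25/21)·(9) + (31/21)·(1) = -194/21.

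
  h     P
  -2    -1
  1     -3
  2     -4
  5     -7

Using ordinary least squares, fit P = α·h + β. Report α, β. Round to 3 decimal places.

α = -0.860, β = -2.460

The normal equations are: 34·α + 6·β = -44;  6·α + 4·β = -15.
(Σh·h = 34, Σh = 6, Σ1 = 4, Σh·P = -44, ΣP = -15.)
det = 34·4 − 6² = 100.
α = ((-44)·4 − 6·(-15))/100 = -43/50; β = (34·(-15) − 6·(-44))/100 = -123/50.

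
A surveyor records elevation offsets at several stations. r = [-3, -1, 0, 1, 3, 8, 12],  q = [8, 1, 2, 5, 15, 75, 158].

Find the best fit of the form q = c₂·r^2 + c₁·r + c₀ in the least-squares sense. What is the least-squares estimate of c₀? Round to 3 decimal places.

c₀ = 2.292

Setting ∂/∂c₂ … = 0 gives: 24996·c₂ + 2240·c₁ + 228·c₀ = 27765;  2240·c₂ + 228·c₁ + 20·c₀ = 2521;  228·c₂ + 20·c₁ + 7·c₀ = 264.
(Σr^2·r^2 = 24996, Σr^2·r = 2240, Σr^2 = 228, Σr·r = 228, Σr = 20, Σ1 = 7, Σr^2·q = 27765, Σr·q = 2521, Σq = 264.)
Inverting the 3×3 Gram matrix, [c₂, c₁, c₀]ᵀ = [819211/837116, 1039287/837116, 479742/209279]ᵀ.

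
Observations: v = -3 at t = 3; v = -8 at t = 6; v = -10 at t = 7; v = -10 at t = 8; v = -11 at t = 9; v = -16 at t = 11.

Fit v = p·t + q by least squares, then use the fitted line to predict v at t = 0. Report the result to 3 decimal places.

Normal-equation sums: Σt·t = 360, Σt = 44, Σ1 = 6.
Right-hand side: Σt·v = -482, Σv = -58.
So XᵀX·[p, q]ᵀ = Xᵀv: [[360, 44]; [44, 6]]·[p, q]ᵀ = [-482, -58]ᵀ.
Determinant 360·6 − 44² = 224.
p = ((-482)·6 − 44·(-58))/224 = -85/56; q = (360·(-58) − 44·(-482))/224 = 41/28.
At t = 0: v̂ = (-85/56)·(0) + (41/28)·(1) = 41/28.

v̂ = 1.464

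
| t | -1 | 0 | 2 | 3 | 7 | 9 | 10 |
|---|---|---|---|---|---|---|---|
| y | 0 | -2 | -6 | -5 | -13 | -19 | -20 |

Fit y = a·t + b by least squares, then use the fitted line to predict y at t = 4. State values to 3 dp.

ŷ = -8.765

The normal equations are: 244·a + 30·b = -489;  30·a + 7·b = -65.
(Σt·t = 244, Σt = 30, Σ1 = 7, Σt·y = -489, Σy = -65.)
det = 244·7 − 30² = 808.
a = ((-489)·7 − 30·(-65))/808 = -1473/808; b = (244·(-65) − 30·(-489))/808 = -595/404.
At t = 4: ŷ = (-1473/808)·(4) + (-595/404)·(1) = -3541/404.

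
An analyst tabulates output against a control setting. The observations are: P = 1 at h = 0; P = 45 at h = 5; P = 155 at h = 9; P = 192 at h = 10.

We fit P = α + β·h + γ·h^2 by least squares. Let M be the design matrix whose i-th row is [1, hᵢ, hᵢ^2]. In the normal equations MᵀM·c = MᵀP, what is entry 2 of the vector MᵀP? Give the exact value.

3540

Entry 2 ↔ basis h, so (MᵀP)_{2} = Σᵢ (h)·Pᵢ = (0)·(1) + (5)·(45) + (9)·(155) + (10)·(192) = 3540.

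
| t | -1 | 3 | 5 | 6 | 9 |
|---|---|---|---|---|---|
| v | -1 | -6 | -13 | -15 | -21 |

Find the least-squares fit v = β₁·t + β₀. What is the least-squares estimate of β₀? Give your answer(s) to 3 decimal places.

AᵀA·[β₁, β₀]ᵀ = Aᵀv reads: 152·β₁ + 22·β₀ = -361;  22·β₁ + 5·β₀ = -56.
(Σt·t = 152, Σt = 22, Σ1 = 5, Σt·v = -361, Σv = -56.)
Eliminating β₀: 5·(row 1) − 22·(row 2) gives 276·β₁ = 5·(-361) − 22·(-56) = -573, so β₁ = -191/92.
Then β₀ = ((-56) − 22·(-191/92))/5 = -95/46.

β₀ = -2.065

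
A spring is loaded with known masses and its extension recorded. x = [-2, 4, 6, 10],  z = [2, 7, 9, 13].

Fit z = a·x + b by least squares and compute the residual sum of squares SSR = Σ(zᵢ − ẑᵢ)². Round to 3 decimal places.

SSR = 0.187

Forming MᵀM = [[156, 18]; [18, 4]] and Mᵀz = [208, 31]ᵀ gives MᵀM·[a, b]ᵀ = Mᵀz.
Δ = 156·4 − 18² = 300.
a = (208·4 − 18·31)/300 = 137/150; b = (156·31 − 18·208)/300 = 91/25.
Residuals: 14/75, -22/75, -3/25, 17/75; SSR = 14/75.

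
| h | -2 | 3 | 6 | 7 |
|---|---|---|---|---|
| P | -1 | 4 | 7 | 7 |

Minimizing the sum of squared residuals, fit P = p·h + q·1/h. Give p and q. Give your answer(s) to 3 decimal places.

With design matrix M, MᵀM = [[98, 4]; [4, 361/882]] and MᵀP = [105, 4]ᵀ.
Eliminating q: (361/882)·(row 1) − 4·(row 2) gives (217/9)·p = (361/882)·105 − 4·4 = 1133/42, so p = 3399/3038.
Then q = (4 − 4·(3399/3038))/(361/882) = -36/31.

p = 1.119, q = -1.161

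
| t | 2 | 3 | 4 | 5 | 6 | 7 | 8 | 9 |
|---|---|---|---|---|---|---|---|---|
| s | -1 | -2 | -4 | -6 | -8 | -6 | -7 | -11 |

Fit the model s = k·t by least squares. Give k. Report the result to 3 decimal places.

k = -1.053

Setting ∂/∂k … = 0 gives: 284·k = -299.
Hence k = -299 / 284 ≈ -1.05282.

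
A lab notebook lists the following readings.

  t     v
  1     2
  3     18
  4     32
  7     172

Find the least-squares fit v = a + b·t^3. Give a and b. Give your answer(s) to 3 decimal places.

a = 2.222, b = 0.495

The normal equations are: 4·a + 435·b = 224;  435·a + 122475·b = 61532.
(Σ1 = 4, Σt^3 = 435, Σt^3·t^3 = 122475, Σv = 224, Σt^3·v = 61532.)
Δ = 4·122475 − 435² = 300675.
a = (224·122475 − 435·61532)/300675 = 44532/20045; b = (4·61532 − 435·224)/300675 = 148688/300675.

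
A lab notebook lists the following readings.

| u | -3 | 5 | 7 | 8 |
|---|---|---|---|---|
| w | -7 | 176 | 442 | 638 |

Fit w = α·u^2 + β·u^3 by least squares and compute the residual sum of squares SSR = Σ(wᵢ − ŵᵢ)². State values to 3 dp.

SSR = 1.252

The normal system XᵀX·[α, β]ᵀ = Xᵀw is [[7203, 52457]; [52457, 396147]]·[α, β]ᵀ = [66827, 500451]ᵀ.
det = 7203·396147 − 52457² = 101709992.
α = (66827·396147 − 52457·500451)/101709992 = 110578731/50854996; β = (7203·500451 − 52457·66827)/101709992 = 49602307/50854996.
Residuals: -5965631/25427498, -7138677/25427498, 11489778/12713749, -6983130/12713749; SSR = 31842137/25427498.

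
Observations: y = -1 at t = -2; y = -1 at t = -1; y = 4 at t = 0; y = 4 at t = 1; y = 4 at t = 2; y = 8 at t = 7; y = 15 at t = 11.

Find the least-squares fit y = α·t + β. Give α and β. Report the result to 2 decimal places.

The normal equations are: 180·α + 18·β = 236;  18·α + 7·β = 33.
(Σt·t = 180, Σt = 18, Σ1 = 7, Σt·y = 236, Σy = 33.)
Eliminating β: 7·(row 1) − 18·(row 2) gives 936·α = 7·236 − 18·33 = 1058, so α = 529/468.
Then β = (33 − 18·(529/468))/7 = 47/26.

α = 1.13, β = 1.81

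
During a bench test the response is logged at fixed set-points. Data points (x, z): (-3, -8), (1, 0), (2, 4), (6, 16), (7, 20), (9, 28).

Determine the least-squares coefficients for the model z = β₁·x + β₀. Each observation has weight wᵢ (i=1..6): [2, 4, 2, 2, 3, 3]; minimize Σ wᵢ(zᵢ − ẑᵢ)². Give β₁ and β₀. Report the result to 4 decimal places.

β₁ = 3.1023, β₀ = -1.5214

Compute the Gram sums: Σwᵢ·x·x = 492, Σwᵢ·x = 62, Σwᵢ·1 = 16.
Moment sums: Σwᵢ·x·z = 1432, Σwᵢ·z = 168.
AᵀWA·[β₁, β₀]ᵀ = AᵀWz becomes [[492, 62]; [62, 16]]·[β₁, β₀]ᵀ = [1432, 168]ᵀ.
det = 492·16 − 62² = 4028.
β₁ = (1432·16 − 62·168)/4028 = 3124/1007; β₀ = (492·168 − 62·1432)/4028 = -1532/1007.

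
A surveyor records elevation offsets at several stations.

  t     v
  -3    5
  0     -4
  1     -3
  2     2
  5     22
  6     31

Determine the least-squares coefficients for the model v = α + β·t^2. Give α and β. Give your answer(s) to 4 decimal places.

α = -3.3430, β = 0.9741

From the data, Σ1 = 6, Σt^2 = 75, Σt^2·t^2 = 2019.
And Σv = 53, Σt^2·v = 1716.
Δ = 6·2019 − 75² = 6489.
α = (53·2019 − 75·1716)/6489 = -1033/309; β = (6·1716 − 75·53)/6489 = 301/309.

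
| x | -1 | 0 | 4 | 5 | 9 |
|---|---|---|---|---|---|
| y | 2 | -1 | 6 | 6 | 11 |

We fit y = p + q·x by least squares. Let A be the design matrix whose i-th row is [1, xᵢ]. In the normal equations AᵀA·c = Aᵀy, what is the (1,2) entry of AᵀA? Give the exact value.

Row 1 ↔ basis 1, column 2 ↔ basis x, so (AᵀA)_{1,2} = Σᵢ x = (1)·(-1) + (1)·(0) + (1)·(4) + (1)·(5) + (1)·(9) = 17.

17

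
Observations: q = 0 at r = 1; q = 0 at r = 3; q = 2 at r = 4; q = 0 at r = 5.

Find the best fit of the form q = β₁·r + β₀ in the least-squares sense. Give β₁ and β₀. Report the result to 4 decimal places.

With design matrix X, XᵀX = [[51, 13]; [13, 4]] and Xᵀq = [8, 2]ᵀ.
Determinant 51·4 − 13² = 35.
β₁ = (8·4 − 13·2)/35 = 6/35; β₀ = (51·2 − 13·8)/35 = -2/35.

β₁ = 0.1714, β₀ = -0.0571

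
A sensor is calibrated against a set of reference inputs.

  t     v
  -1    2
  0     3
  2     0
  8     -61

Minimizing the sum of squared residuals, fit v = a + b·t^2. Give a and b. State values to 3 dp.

Compute the Gram sums: Σ1 = 4, Σt^2 = 69, Σt^2·t^2 = 4113.
And Σv = -56, Σt^2·v = -3902.
XᵀX·[a, b]ᵀ = Xᵀv becomes [[4, 69]; [69, 4113]]·[a, b]ᵀ = [-56, -3902]ᵀ.
Determinant 4·4113 − 69² = 11691.
a = ((-56)·4113 − 69·(-3902))/11691 = 12970/3897; b = (4·(-3902) − 69·(-56))/11691 = -11744/11691.

a = 3.328, b = -1.005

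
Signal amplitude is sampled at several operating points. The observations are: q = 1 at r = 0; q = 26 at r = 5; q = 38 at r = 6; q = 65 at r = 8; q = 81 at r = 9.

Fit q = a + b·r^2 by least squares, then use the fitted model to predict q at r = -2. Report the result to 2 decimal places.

q̂ = 5.41

Compute the Gram sums: Σ1 = 5, Σr^2 = 206, Σr^2·r^2 = 12578.
Moment sums: Σq = 211, Σr^2·q = 12739.
Determinant 5·12578 − 206² = 20454.
a = (211·12578 − 206·12739)/20454 = 4954/3409; b = (5·12739 − 206·211)/20454 = 6743/6818.
At r = -2: q̂ = (4954/3409)·(1) + (6743/6818)·(4) = 18440/3409.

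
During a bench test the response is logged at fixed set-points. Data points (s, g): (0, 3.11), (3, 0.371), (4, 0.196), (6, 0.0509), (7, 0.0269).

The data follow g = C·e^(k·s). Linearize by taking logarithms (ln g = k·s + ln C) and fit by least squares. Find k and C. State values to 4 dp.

With ln gᵢ as the transformed response and sᵢ as the regressor:
Over the data: Σs = 20.0000, Σ(s)² = 110.0000, Σln g = -8.0801, Σs·ln g = -52.6700.
Normal system: [[110.0000, 20.0000]; [20.0000, 5]]·[k, ln C]ᵀ = [-52.6700, -8.0801]ᵀ.
Solving (det = 150.0000): k = -0.67832, ln C = 1.09726, so C = exp(1.09726) = 2.99595.

k = -0.6783, C = 2.9960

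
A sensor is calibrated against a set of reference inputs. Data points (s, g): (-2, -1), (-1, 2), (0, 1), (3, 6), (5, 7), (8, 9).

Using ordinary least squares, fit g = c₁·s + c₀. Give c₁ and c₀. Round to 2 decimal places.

c₁ = 0.98, c₀ = 1.89

Setting ∂/∂c₁ … = 0 gives: 103·c₁ + 13·c₀ = 125;  13·c₁ + 6·c₀ = 24.
det = 103·6 − 13² = 449.
c₁ = (125·6 − 13·24)/449 = 438/449; c₀ = (103·24 − 13·125)/449 = 847/449.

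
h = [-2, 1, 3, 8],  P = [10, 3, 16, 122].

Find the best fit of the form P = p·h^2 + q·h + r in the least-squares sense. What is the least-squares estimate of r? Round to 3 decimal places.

Setting ∂/∂p … = 0 gives: 4194·p + 532·q + 78·r = 7995;  532·p + 78·q + 10·r = 1007;  78·p + 10·q + 4·r = 151.
(Σh^2·h^2 = 4194, Σh^2·h = 532, Σh^2 = 78, Σh·h = 78, Σh = 10, Σ1 = 4, Σh^2·P = 7995, Σh·P = 1007, ΣP = 151.)
Inverting the 3×3 Gram matrix, [p, q, r]ᵀ = [11107/5620, -3873/5620, 5251/5620]ᵀ.

r = 0.934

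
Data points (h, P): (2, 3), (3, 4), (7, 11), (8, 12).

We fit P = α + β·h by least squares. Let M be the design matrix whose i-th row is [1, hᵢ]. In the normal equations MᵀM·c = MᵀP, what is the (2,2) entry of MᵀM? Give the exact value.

Row 2 ↔ basis h, column 2 ↔ basis h, so (MᵀM)_{2,2} = Σᵢ (h)·(h) = (2)·(2) + (3)·(3) + (7)·(7) + (8)·(8) = 126.

126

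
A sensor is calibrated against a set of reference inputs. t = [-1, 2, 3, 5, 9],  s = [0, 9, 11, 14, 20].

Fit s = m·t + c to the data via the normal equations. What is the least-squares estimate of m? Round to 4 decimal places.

The normal equations are: 120·m + 18·c = 301;  18·m + 5·c = 54.
Eliminating c: 5·(row 1) − 18·(row 2) gives 276·m = 5·301 − 18·54 = 533, so m = 533/276.
Then c = (54 − 18·(533/276))/5 = 177/46.

m = 1.9312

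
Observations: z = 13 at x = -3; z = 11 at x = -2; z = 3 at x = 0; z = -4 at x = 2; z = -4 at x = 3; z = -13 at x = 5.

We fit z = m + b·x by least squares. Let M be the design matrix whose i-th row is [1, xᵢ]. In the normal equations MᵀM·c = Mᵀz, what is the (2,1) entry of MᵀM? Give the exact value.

Row 2 ↔ basis x, column 1 ↔ basis 1, so (MᵀM)_{2,1} = Σᵢ x = (-3)·(1) + (-2)·(1) + (0)·(1) + (2)·(1) + (3)·(1) + (5)·(1) = 5.

5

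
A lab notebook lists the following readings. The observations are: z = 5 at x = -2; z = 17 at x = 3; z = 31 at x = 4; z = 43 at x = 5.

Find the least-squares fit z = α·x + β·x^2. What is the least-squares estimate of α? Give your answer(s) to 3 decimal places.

Setting ∂/∂α … = 0 gives: 54·α + 208·β = 380;  208·α + 978·β = 1744.
Δ = 54·978 − 208² = 9548.
α = (380·978 − 208·1744)/9548 = 202/217; β = (54·1744 − 208·380)/9548 = 344/217.

α = 0.931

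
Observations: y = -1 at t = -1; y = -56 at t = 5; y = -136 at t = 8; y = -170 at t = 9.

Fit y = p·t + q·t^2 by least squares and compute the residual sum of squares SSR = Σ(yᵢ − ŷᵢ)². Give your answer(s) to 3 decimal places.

Sums needed: Σt·t = 171, Σt·t^2 = 1365, Σt^2·t^2 = 11283.
And Σt·y = -2897, Σt^2·y = -23875.
Normal equations: [[171, 1365]; [1365, 11283]]·[p, q]ᵀ = [-2897, -23875]ᵀ.
Determinant 171·11283 − 1365² = 66168.
p = ((-2897)·11283 − 1365·(-23875))/66168 = -8123/5514; q = (171·(-23875) − 1365·(-2897))/66168 = -10685/5514.
Residuals: -492/919, -174/919, -180/919, 202/919; SSR = 376/919.

SSR = 0.409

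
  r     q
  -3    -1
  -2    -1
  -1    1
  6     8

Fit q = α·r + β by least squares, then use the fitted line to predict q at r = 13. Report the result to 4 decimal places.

Compute the Gram sums: Σr·r = 50, Σr = 0, Σ1 = 4.
Moment sums: Σr·q = 52, Σq = 7.
Eliminating β: 4·(row 1) − 0·(row 2) gives 200·α = 4·52 − 0·7 = 208, so α = 26/25.
Then β = (7 − 0·(26/25))/4 = 7/4.
At r = 13: q̂ = (26/25)·(13) + (7/4)·(1) = 1527/100.

q̂ = 15.2700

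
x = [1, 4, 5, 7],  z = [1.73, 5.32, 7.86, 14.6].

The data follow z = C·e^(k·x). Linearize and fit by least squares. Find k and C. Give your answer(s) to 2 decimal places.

k = 0.36, C = 1.24

Taking logs, ln z = k·x + ln C, so regress ln z on x.
Σx = 17.0000, Σ(x)² = 91.0000, Σln z = 6.9624, Σx·ln z = 36.3101.
Equations: 91.0000·k + 17.0000·ln C = 36.3101;  17.0000·k + 4·ln C = 6.9624.
Solving (det = 75.0000): k = 0.35839, ln C = 0.21743, so C = exp(0.21743) = 1.24287.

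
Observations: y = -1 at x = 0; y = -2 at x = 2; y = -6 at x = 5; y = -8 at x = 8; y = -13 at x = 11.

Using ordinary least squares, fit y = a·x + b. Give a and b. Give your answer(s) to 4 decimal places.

a = -1.0787, b = -0.3909

The normal system AᵀA·[a, b]ᵀ = Aᵀy is [[214, 26]; [26, 5]]·[a, b]ᵀ = [-241, -30]ᵀ.
Determinant 214·5 − 26² = 394.
a = ((-241)·5 − 26·(-30))/394 = -425/394; b = (214·(-30) − 26·(-241))/394 = -77/197.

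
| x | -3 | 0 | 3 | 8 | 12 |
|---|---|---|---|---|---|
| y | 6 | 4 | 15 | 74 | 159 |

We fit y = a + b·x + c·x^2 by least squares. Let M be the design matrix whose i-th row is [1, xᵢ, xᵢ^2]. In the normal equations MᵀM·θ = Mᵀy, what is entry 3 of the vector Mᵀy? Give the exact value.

27821

Entry 3 ↔ basis x^2, so (Mᵀy)_{3} = Σᵢ (x^2)·yᵢ = (9)·(6) + (0)·(4) + (9)·(15) + (64)·(74) + (144)·(159) = 27821.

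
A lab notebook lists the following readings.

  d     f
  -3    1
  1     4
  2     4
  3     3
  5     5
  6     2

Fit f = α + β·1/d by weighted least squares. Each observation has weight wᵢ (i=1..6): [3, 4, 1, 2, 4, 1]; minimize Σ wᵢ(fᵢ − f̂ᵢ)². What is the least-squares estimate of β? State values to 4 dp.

β = 1.8167

The normal equations are: 15·α + (77/15)·β = 51;  (77/15)·α + (749/150)·β = 70/3.
Determinant 15·(749/150) − (77/15)² = 21847/450.
α = (51·(749/150) − (77/15)·(70/3))/(21847/450) = 8671/3121; β = (15·(70/3) − (77/15)·51)/(21847/450) = 5670/3121.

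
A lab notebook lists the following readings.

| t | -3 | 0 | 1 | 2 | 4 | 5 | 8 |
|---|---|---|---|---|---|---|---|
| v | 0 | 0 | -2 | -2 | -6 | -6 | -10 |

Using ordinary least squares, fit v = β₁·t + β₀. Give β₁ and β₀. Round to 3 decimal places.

Forming XᵀX = [[119, 17]; [17, 7]] and Xᵀv = [-140, -26]ᵀ gives XᵀX·[β₁, β₀]ᵀ = Xᵀv.
Δ = 119·7 − 17² = 544.
β₁ = ((-140)·7 − 17·(-26))/544 = -269/272; β₀ = (119·(-26) − 17·(-140))/544 = -21/16.

β₁ = -0.989, β₀ = -1.313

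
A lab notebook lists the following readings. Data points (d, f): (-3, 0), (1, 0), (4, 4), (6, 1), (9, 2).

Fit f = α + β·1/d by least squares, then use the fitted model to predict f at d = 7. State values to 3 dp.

f̂ = 1.429

Setting ∂/∂α … = 0 gives: 5·α + (43/36)·β = 7;  (43/36)·α + (1573/1296)·β = 25/18.
(Σ1 = 5, Σ1/d = 43/36, Σ1/d·1/d = 1573/1296, Σf = 7, Σ1/d·f = 25/18.)
det = 5·(1573/1296) − (43/36)² = 376/81.
α = (7·(1573/1296) − (43/36)·(25/18))/(376/81) = 8861/6016; β = (5·(25/18) − (43/36)·7)/(376/81) = -459/1504.
At d = 7: f̂ = (8861/6016)·(1) + (-459/1504)·(1/7) = 60191/42112.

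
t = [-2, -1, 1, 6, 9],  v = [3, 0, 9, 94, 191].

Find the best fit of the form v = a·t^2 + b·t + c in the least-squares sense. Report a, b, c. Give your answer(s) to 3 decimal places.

Forming AᵀA = [[7875, 937, 123]; [937, 123, 13]; [123, 13, 5]] and Aᵀv = [18876, 2286, 297]ᵀ gives AᵀA·[a, b, c]ᵀ = Aᵀv.
Solving the 3×3 system (Gaussian elimination) gives a = 30534/16129, b = 124899/32258, c = 89115/32258.

a = 1.893, b = 3.872, c = 2.763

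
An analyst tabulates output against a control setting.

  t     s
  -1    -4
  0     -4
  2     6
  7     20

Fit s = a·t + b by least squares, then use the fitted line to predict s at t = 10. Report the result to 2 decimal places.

ŝ = 29.76

The normal system MᵀM·[a, b]ᵀ = Mᵀs is [[54, 8]; [8, 4]]·[a, b]ᵀ = [156, 18]ᵀ.
Determinant 54·4 − 8² = 152.
a = (156·4 − 8·18)/152 = 60/19; b = (54·18 − 8·156)/152 = -69/38.
At t = 10: ŝ = (60/19)·(10) + (-69/38)·(1) = 1131/38.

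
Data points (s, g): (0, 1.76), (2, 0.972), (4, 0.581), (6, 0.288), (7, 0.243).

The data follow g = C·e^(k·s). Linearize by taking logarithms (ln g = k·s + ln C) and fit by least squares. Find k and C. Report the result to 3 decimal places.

k = -0.289, C = 1.758

Taking logs, ln g = k·s + ln C, so regress ln g on s.
Over the data: Σs = 19.0000, Σ(s)² = 105.0000, Σln g = -2.6656, Σs·ln g = -19.6004.
Normal system: [[105.0000, 19.0000]; [19.0000, 5]]·[k, ln C]ᵀ = [-19.6004, -2.6656]ᵀ.
Slope k = (n·Σs·ln g − Σs·Σln g)/(n·Σ(s)² − (Σs)²) = (5·-19.6004 − 19.0000·-2.6656)/164.0000 = -0.28876; ln C = (Σln g − k·Σs)/n = 0.56416, so C = exp(0.56416) = 1.75797.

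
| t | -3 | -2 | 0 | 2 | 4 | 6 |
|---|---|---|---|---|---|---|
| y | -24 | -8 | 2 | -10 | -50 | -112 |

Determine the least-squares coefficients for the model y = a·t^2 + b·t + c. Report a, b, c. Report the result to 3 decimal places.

a = -3.100, b = -0.551, c = 2.630

From the data, Σt^2·t^2 = 1665, Σt^2·t = 253, Σt^2 = 69, Σt·t = 69, Σt = 7, Σ1 = 6.
For Aᵀy: Σt^2·y = -5120, Σt·y = -804, Σy = -202.
Normal equations: [[1665, 253, 69]; [253, 69, 7]; [69, 7, 6]]·[a, b, c]ᵀ = [-5120, -804, -202]ᵀ.
Solving the 3×3 system (Gaussian elimination) gives a = -10817/3489, b = -641/1163, c = 9176/3489.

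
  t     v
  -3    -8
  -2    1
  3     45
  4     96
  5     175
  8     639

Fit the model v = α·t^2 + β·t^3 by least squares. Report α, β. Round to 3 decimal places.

α = 2.057, β = 0.991

From the data, Σt^2·t^2 = 5155, Σt^2·t^3 = 36885, Σt^3·t^3 = 283387.
And Σt^2·v = 47144, Σt^3·v = 356610.
Normal equations: [[5155, 36885]; [36885, 283387]]·[α, β]ᵀ = [47144, 356610]ᵀ.
det = 5155·283387 − 36885² = 100356760.
α = (47144·283387 − 36885·356610)/100356760 = 103218439/50178380; β = (5155·356610 − 36885·47144)/100356760 = 9941811/10035676.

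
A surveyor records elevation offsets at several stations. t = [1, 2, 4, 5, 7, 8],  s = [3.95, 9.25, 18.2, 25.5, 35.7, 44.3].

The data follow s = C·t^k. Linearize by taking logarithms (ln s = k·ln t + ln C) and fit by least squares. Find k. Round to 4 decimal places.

Linearized form: ln s = k·ln t + ln C. From the 6 transformed points,
Σln t = 7.7142, Σ(ln t)² = 13.1032, Σln s = 17.1046, Σln t·ln s = 25.6167.
Equations: 13.1032·k + 7.7142·ln C = 25.6167;  7.7142·k + 6·ln C = 17.1046.
Slope k = (n·Σln t·ln s − Σln t·Σln s)/(n·Σ(ln t)² − (Σln t)²) = (6·25.6167 − 7.7142·17.1046)/19.1098 = 1.13825; ln C = (Σln s − k·Σln t)/n = 1.38731.

k = 1.1382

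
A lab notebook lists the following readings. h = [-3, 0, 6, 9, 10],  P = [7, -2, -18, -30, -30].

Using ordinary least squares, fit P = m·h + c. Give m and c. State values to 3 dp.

With design matrix M, MᵀM = [[226, 22]; [22, 5]] and MᵀP = [-699, -73]ᵀ.
Δ = 226·5 − 22² = 646.
m = ((-699)·5 − 22·(-73))/646 = -1889/646; c = (226·(-73) − 22·(-699))/646 = -560/323.

m = -2.924, c = -1.734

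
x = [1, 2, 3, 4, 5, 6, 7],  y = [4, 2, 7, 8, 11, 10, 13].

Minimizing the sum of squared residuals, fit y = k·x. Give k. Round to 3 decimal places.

Normal-equation sums: Σx·x = 140.
Moment sums: Σx·y = 267.
Normal equations: [[140]]·[k]ᵀ = [267]ᵀ.
Hence k = 267 / 140 ≈ 1.90714.

k = 1.907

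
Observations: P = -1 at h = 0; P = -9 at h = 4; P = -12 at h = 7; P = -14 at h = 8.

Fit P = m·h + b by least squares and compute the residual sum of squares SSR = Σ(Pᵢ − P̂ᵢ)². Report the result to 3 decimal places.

Entries of XᵀX: Σh·h = 129, Σh = 19, Σ1 = 4.
Moment sums: Σh·P = -232, ΣP = -36.
So XᵀX·[m, b]ᵀ = XᵀP: [[129, 19]; [19, 4]]·[m, b]ᵀ = [-232, -36]ᵀ.
Determinant 129·4 − 19² = 155.
m = ((-232)·4 − 19·(-36))/155 = -244/155; b = (129·(-36) − 19·(-232))/155 = -236/155.
Residuals: 81/155, -183/155, 84/155, 18/155; SSR = 306/155.

SSR = 1.974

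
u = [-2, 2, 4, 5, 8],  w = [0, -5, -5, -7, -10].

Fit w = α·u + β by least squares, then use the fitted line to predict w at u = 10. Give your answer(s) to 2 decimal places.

ŵ = -11.76

The normal system MᵀM·[α, β]ᵀ = Mᵀw is [[113, 17]; [17, 5]]·[α, β]ᵀ = [-145, -27]ᵀ.
Eliminating β: 5·(row 1) − 17·(row 2) gives 276·α = 5·(-145) − 17·(-27) = -266, so α = -133/138.
Then β = ((-27) − 17·(-133/138))/5 = -293/138.
At u = 10: ŵ = (-133/138)·(10) + (-293/138)·(1) = -541/46.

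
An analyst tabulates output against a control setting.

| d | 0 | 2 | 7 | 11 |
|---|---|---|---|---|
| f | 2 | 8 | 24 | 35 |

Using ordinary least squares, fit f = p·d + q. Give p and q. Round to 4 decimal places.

From the data, Σd·d = 174, Σd = 20, Σ1 = 4.
Right-hand side: Σd·f = 569, Σf = 69.
Normal equations: [[174, 20]; [20, 4]]·[p, q]ᵀ = [569, 69]ᵀ.
Determinant 174·4 − 20² = 296.
p = (569·4 − 20·69)/296 = 112/37; q = (174·69 − 20·569)/296 = 313/148.

p = 3.0270, q = 2.1149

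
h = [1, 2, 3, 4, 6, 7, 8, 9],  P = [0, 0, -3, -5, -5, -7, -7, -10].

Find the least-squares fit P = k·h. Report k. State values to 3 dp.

k = -0.977

From the data, Σh·h = 260.
And Σh·P = -254.
k = (-254)/260 = -0.976923.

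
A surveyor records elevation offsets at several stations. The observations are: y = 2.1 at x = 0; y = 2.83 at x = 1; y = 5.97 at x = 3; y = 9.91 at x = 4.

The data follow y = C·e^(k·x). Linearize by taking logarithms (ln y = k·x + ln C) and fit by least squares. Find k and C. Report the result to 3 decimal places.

Let Y = ln y. Fitting Y = k·x + ln C by least squares:
Over the data: Σx = 8.0000, Σ(x)² = 26.0000, Σln y = 5.8625, Σx·ln y = 15.5747.
Normal system: [[26.0000, 8.0000]; [8.0000, 4]]·[k, ln C]ᵀ = [15.5747, 5.8625]ᵀ.
Slope k = (n·Σx·ln y − Σx·Σln y)/(n·Σ(x)² − (Σx)²) = (4·15.5747 − 8.0000·5.8625)/40.0000 = 0.38497; ln C = (Σln y − k·Σx)/n = 0.69569, so C = exp(0.69569) = 2.00509.

k = 0.385, C = 2.005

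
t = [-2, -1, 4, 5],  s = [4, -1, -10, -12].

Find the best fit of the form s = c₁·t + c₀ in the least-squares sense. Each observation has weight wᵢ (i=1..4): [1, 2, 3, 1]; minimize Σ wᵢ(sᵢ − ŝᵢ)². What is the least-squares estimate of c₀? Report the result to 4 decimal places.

From the data, Σwᵢ·t·t = 79, Σwᵢ·t = 13, Σwᵢ·1 = 7.
Right-hand side: Σwᵢ·t·s = -186, Σwᵢ·s = -40.
Normal equations: [[79, 13]; [13, 7]]·[c₁, c₀]ᵀ = [-186, -40]ᵀ.
Δ = 79·7 − 13² = 384.
c₁ = ((-186)·7 − 13·(-40))/384 = -391/192; c₀ = (79·(-40) − 13·(-186))/384 = -371/192.

c₀ = -1.9323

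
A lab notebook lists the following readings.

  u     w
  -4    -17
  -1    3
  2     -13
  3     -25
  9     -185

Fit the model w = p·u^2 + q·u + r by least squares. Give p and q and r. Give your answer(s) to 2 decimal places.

Sums needed: Σu^2·u^2 = 6915, Σu^2·u = 699, Σu^2 = 111, Σu·u = 111, Σu = 9, Σ1 = 5.
For Mᵀw: Σu^2·w = -15531, Σu·w = -1701, Σw = -237.
MᵀM·[p, q, r]ᵀ = Mᵀw becomes [[6915, 699, 111]; [699, 111, 9]; [111, 9, 5]]·[p, q, r]ᵀ = [-15531, -1701, -237]ᵀ.
Row-reducing yields p = -46858/23991, q = -75766/23991, r = 13151/7997.

p = -1.95, q = -3.16, r = 1.64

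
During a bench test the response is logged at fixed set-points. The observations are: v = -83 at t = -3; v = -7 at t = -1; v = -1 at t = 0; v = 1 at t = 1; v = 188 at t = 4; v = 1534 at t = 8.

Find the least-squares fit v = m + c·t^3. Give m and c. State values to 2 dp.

The normal equations are: 6·m + 549·c = 1632;  549·m + 266971·c = 799689.
Determinant 6·266971 − 549² = 1300425.
m = (1632·266971 − 549·799689)/1300425 = -1110863/433475; c = (6·799689 − 549·1632)/1300425 = 1300722/433475.

m = -2.56, c = 3.00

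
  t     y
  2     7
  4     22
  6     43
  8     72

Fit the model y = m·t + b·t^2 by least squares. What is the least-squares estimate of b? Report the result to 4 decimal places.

Setting ∂/∂m … = 0 gives: 120·m + 800·b = 936;  800·m + 5664·b = 6536.
(Σt·t = 120, Σt·t^2 = 800, Σt^2·t^2 = 5664, Σt·y = 936, Σt^2·y = 6536.)
det = 120·5664 − 800² = 39680.
m = (936·5664 − 800·6536)/39680 = 284/155; b = (120·6536 − 800·936)/39680 = 111/124.

b = 0.8952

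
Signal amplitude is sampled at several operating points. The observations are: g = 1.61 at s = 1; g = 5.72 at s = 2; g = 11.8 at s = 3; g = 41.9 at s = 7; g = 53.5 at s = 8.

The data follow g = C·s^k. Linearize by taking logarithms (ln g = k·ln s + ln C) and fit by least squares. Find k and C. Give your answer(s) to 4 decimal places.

Taking logs, ln g = k·ln s + ln C, so regress ln g on ln s.
XᵀX = [[9.7980, 5.8171]; [5.8171, 5]], rhs = [19.4644, 12.4033]ᵀ  (here Σln s = 5.8171, Σ(ln s)² = 9.7980, Σln g = 12.4033, Σln s·ln g = 19.4644).
Δ = 9.7980·5 − (5.8171)² = 15.1514; k = (19.4644·5 − 5.8171·12.4033)/15.1514 = 1.66127, ln C = (9.7980·12.4033 − 5.8171·19.4644)/15.1514 = 0.54790, so C = exp(0.54790) = 1.72962.

k = 1.6613, C = 1.7296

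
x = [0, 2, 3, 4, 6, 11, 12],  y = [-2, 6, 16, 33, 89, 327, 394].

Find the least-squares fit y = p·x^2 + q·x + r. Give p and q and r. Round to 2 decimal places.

The normal equations are: 37026·p + 3374·q + 330·r = 100203;  3374·p + 330·q + 38·r = 9051;  330·p + 38·q + 7·r = 863.
(Σx^2·x^2 = 37026, Σx^2·x = 3374, Σx^2 = 330, Σx·x = 330, Σx = 38, Σ1 = 7, Σx^2·y = 100203, Σx·y = 9051, Σy = 863.)
Row-reducing yields p = 793769/265076, q = -798909/265076, r = -100880/66269.

p = 2.99, q = -3.01, r = -1.52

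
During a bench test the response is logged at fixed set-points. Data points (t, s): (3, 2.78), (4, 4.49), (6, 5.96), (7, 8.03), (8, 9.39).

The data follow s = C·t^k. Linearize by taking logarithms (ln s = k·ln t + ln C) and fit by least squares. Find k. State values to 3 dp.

k = 1.175

Let Y = ln s. Fitting Y = k·ln t + ln C by least squares:
Σln t = 8.3020, Σ(ln t)² = 14.4498, Σln s = 8.6322, Σln t·ln s = 15.1146.
Equations: 14.4498·k + 8.3020·ln C = 15.1146;  8.3020·k + 5·ln C = 8.6322.
Δ = 14.4498·5 − (8.3020)² = 3.3255; k = (15.1146·5 − 8.3020·8.6322)/3.3255 = 1.17525, ln C = (14.4498·8.6322 − 8.3020·15.1146)/3.3255 = -0.22494.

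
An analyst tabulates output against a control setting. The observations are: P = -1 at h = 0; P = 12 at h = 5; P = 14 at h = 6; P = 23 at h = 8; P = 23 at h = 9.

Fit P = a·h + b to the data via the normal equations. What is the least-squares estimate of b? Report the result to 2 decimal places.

b = -1.44

AᵀA·[a, b]ᵀ = AᵀP reads: 206·a + 28·b = 535;  28·a + 5·b = 71.
det = 206·5 − 28² = 246.
a = (535·5 − 28·71)/246 = 229/82; b = (206·71 − 28·535)/246 = -59/41.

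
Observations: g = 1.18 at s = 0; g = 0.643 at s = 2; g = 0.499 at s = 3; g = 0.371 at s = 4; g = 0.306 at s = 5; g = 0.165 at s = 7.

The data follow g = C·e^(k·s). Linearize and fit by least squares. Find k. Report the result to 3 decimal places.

Let Y = ln g. Fitting Y = k·s + ln C by least squares:
Σs = 21.0000, Σ(s)² = 103.0000, Σln g = -4.9488, Σs·ln g = -25.4684.
Equations: 103.0000·k + 21.0000·ln C = -25.4684;  21.0000·k + 6·ln C = -4.9488.
Slope k = (n·Σs·ln g − Σs·Σln g)/(n·Σ(s)² − (Σs)²) = (6·-25.4684 − 21.0000·-4.9488)/177.0000 = -0.27619; ln C = (Σln g − k·Σs)/n = 0.14188.

k = -0.276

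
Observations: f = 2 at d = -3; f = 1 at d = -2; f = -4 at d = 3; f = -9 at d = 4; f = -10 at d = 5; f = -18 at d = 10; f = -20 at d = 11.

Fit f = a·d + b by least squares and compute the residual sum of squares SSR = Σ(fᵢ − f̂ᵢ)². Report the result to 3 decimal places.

SSR = 8.940

With design matrix M, MᵀM = [[284, 28]; [28, 7]] and Mᵀf = [-506, -58]ᵀ.
Determinant 284·7 − 28² = 1204.
a = ((-506)·7 − 28·(-58))/1204 = -137/86; b = (284·(-58) − 28·(-506))/1204 = -576/301.
Residuals: -521/602, -82/301, 1621/602, -5/7, -73/602, -47/301, -339/602; SSR = 2691/301.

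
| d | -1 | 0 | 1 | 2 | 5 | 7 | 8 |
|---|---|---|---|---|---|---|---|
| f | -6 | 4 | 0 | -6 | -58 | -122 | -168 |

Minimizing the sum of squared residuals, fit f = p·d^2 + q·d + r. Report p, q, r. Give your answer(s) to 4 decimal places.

Forming MᵀM = [[7140, 988, 144]; [988, 144, 22]; [144, 22, 7]] and Mᵀf = [-18210, -2494, -356]ᵀ gives MᵀM·[p, q, r]ᵀ = Mᵀf.
Inverting the 3×3 Gram matrix, [p, q, r]ᵀ = [-782/259, 1671/518, 289/259]ᵀ.

p = -3.0193, q = 3.2259, r = 1.1158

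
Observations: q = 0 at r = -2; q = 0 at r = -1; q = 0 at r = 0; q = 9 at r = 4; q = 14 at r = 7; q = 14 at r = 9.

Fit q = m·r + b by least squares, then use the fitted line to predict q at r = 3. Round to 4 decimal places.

Forming AᵀA = [[151, 17]; [17, 6]] and Aᵀq = [260, 37]ᵀ gives AᵀA·[m, b]ᵀ = Aᵀq.
Determinant 151·6 − 17² = 617.
m = (260·6 − 17·37)/617 = 931/617; b = (151·37 − 17·260)/617 = 1167/617.
At r = 3: q̂ = (931/617)·(3) + (1167/617)·(1) = 3960/617.

q̂ = 6.4182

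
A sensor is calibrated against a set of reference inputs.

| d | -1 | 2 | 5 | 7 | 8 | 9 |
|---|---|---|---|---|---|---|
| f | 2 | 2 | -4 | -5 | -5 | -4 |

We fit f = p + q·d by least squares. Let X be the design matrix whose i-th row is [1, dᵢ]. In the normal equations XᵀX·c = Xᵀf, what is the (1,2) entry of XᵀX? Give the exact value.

30

Row 1 ↔ basis 1, column 2 ↔ basis d, so (XᵀX)_{1,2} = Σᵢ d = (1)·(-1) + (1)·(2) + (1)·(5) + (1)·(7) + (1)·(8) + (1)·(9) = 30.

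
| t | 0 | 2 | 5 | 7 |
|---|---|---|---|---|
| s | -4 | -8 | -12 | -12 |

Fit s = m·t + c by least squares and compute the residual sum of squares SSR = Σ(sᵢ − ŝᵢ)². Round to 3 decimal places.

SSR = 4.138

With design matrix A, AᵀA = [[78, 14]; [14, 4]] and Aᵀs = [-160, -36]ᵀ.
det = 78·4 − 14² = 116.
m = ((-160)·4 − 14·(-36))/116 = -34/29; c = (78·(-36) − 14·(-160))/116 = -142/29.
Residuals: 26/29, -22/29, -36/29, 32/29; SSR = 120/29.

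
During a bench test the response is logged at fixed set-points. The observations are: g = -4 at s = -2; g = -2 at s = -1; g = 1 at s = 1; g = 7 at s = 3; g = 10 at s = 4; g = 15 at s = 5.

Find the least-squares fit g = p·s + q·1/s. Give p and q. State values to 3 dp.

p = 2.797, q = -1.602

Sums needed: Σs·s = 56, Σs·1/s = 6, Σ1/s·1/s = 8869/3600.
For Xᵀg: Σs·g = 147, Σ1/s·g = 77/6.
So XᵀX·[p, q]ᵀ = Xᵀg: [[56, 6]; [6, 8869/3600]]·[p, q]ᵀ = [147, 77/6]ᵀ.
Δ = 56·(8869/3600) − 6² = 45883/450.
p = (147·(8869/3600) − 6·(77/6))/(45883/450) = 1026543/367064; q = (56·(77/6) − 6·147)/(45883/450) = -73500/45883.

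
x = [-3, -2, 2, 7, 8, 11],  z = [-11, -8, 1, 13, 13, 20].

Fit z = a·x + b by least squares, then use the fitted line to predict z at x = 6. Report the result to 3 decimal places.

Normal-equation sums: Σx·x = 251, Σx = 23, Σ1 = 6.
Moment sums: Σx·z = 466, Σz = 28.
Normal equations: [[251, 23]; [23, 6]]·[a, b]ᵀ = [466, 28]ᵀ.
det = 251·6 − 23² = 977.
a = (466·6 − 23·28)/977 = 2152/977; b = (251·28 − 23·466)/977 = -3690/977.
At x = 6: ẑ = (2152/977)·(6) + (-3690/977)·(1) = 9222/977.

ẑ = 9.439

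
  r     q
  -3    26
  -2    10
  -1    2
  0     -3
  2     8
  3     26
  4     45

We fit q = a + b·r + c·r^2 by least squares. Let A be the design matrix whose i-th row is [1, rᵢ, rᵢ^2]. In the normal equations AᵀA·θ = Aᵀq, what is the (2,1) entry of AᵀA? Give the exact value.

Row 2 ↔ basis r, column 1 ↔ basis 1, so (AᵀA)_{2,1} = Σᵢ r = (-3)·(1) + (-2)·(1) + (-1)·(1) + (0)·(1) + (2)·(1) + (3)·(1) + (4)·(1) = 3.

3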